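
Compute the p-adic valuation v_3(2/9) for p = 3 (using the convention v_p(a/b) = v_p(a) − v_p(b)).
v_3(2/9) = -2

Factor powers of 3 from the numerator and denominator of the reduced fraction: 2 = 3^0 · 2 and 9 = 3^2 · 1. Apply v_p(a/b) = v_p(a) − v_p(b): v_3(2/9) = 0 − 2 = -2.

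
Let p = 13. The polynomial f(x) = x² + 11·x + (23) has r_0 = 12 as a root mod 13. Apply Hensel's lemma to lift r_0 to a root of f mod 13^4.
r_3 = 805 (mod 28561)

Hensel: r_{i+1} = r_i − f(r_i)·(f′(r_i))^{-1} mod 13^{i+2}, f′(x) = 2x + 11. Iterate:
  r_0 = 12 (mod 13)
  r_1 = 129 (mod 169)
  r_2 = 805 (mod 2197)
  r_3 = 805 (mod 28561)
Final: r = 805 satisfies f(r) ≡ 0 mod 13^4.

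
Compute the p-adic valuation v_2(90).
v_2(90) = 1

v_2(n) is the largest exponent k such that 2^k divides n. Factor out: 90 = 2^1 · 45. (Sign doesn't affect v_p.) So v_2(90) = 1.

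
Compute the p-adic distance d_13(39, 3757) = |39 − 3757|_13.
d_13(39, 3757) = 1/169

Step 1 — x − y = 39 − 3757 = -3718. Step 2 — v_13(-3718) = 2 (factor: -3718 = −(13^2 · 22); the sign does not affect v_p). Step 3 — |x − y|_13 = 13^{-2} = 1/169.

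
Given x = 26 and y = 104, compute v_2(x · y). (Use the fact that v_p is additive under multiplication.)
v_2(2704) = 4

v_p(x) = 1 (factor: 26 = 2^1 · 13); v_p(y) = 3 (factor: 104 = 2^3 · 13). Additivity: v_p(xy) = v_p(x) + v_p(y) = 1 + 3 = 4. (Direct check: xy = 2704 = 2^4 · (169).)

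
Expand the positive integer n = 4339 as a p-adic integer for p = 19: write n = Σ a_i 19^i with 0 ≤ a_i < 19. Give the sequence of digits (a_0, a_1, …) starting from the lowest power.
(a_0, a_1, …) = (7, 0, 12)

Repeated division by 19 gives the digits low-to-high: 4339 = 7 + 12·19^2. Digit sequence: (7, 0, 12).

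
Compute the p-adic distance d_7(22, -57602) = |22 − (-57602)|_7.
d_7(22, -57602) = 1/2401

Step 1 — x − y = 22 − (-57602) = 57624. Step 2 — v_7(57624) = 4 (factor: 57624 = (7^4 · 24); the sign does not affect v_p). Step 3 — |x − y|_7 = 7^{-4} = 1/2401.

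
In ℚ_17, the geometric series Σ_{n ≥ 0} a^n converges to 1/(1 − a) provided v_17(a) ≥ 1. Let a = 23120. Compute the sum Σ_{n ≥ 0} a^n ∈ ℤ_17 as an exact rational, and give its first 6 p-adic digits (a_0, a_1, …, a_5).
Σ a^n = 1/(1 − a) = -1/23119;  first 6 digits = (1, 0, 12, 4, 8, 2)

v_17(a) = 2 ≥ 1, so the series converges in ℤ_17 to 1/(1 − a) = 1/(1 − 23120) = -1/23119. Expand this rational in ℤ_17: compute digits iteratively via d_i = x_i mod 17, x_{i+1} = (x_i − d_i)/17. The first 6 digits are (1, 0, 12, 4, 8, 2).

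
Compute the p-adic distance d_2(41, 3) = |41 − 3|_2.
d_2(41, 3) = 1/2

Step 1 — x − y = 41 − 3 = 38. Step 2 — v_2(38) = 1 (factor: 38 = (2^1 · 19); the sign does not affect v_p). Step 3 — |x − y|_2 = 2^{-1} = 1/2.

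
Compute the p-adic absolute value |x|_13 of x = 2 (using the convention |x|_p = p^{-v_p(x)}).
|2|_13 = 1

Step 1 — compute v_13(x) by factoring powers of 13 out of the numerator and denominator: v_13(2) = 0. Step 2 — apply |x|_p = p^{-v_p(x)} = 13^{0} = 1.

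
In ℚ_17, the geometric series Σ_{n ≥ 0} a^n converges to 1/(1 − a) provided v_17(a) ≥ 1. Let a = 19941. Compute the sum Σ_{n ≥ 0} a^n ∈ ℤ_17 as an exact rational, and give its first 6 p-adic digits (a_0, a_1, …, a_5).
Σ a^n = 1/(1 − a) = -1/19940;  first 6 digits = (1, 0, 1, 4, 1, 8)

v_17(a) = 2 ≥ 1, so the series converges in ℤ_17 to 1/(1 − a) = 1/(1 − 19941) = -1/19940. Expand this rational in ℤ_17: compute digits iteratively via d_i = x_i mod 17, x_{i+1} = (x_i − d_i)/17. The first 6 digits are (1, 0, 1, 4, 1, 8).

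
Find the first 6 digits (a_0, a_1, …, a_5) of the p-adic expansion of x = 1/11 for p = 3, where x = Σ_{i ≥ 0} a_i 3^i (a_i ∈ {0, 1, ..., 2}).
(a_0, …, a_5) = (2, 1, 0, 2, 2, 1)

v_3(1/11) = 0 (numerator and denominator both coprime to 3), so x ∈ ℤ_3^×. Compute digits iteratively via a_i = x_i mod 3, x_{i+1} = (x_i − a_i)/3, with x_0 = x:
  x_0 = 1/11;  a_0 = 2;  x_1 = (x_0 − 2)/3 = -7/11
  x_1 = -7/11;  a_1 = 1;  x_2 = (x_1 − 1)/3 = -6/11
  x_2 = -6/11;  a_2 = 0;  x_3 = (x_2 − 0)/3 = -2/11
  x_3 = -2/11;  a_3 = 2;  x_4 = (x_3 − 2)/3 = -8/11
  x_4 = -8/11;  a_4 = 2;  x_5 = (x_4 − 2)/3 = -10/11
  x_5 = -10/11;  a_5 = 1;  x_6 = (x_5 − 1)/3 = -7/11
Digits: (2, 1, 0, 2, 2, 1).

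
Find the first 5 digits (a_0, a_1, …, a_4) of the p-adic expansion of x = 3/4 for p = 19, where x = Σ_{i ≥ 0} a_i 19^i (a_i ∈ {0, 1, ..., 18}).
(a_0, …, a_4) = (15, 4, 14, 4, 14)

v_19(3/4) = 0 (numerator and denominator both coprime to 19), so x ∈ ℤ_19^×. Compute digits iteratively via a_i = x_i mod 19, x_{i+1} = (x_i − a_i)/19, with x_0 = x:
  x_0 = 3/4;  a_0 = 15;  x_1 = (x_0 − 15)/19 = -3/4
  x_1 = -3/4;  a_1 = 4;  x_2 = (x_1 − 4)/19 = -1/4
  x_2 = -1/4;  a_2 = 14;  x_3 = (x_2 − 14)/19 = -3/4
  x_3 = -3/4;  a_3 = 4;  x_4 = (x_3 − 4)/19 = -1/4
  x_4 = -1/4;  a_4 = 14;  x_5 = (x_4 − 14)/19 = -3/4
Digits: (15, 4, 14, 4, 14).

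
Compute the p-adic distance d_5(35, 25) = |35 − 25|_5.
d_5(35, 25) = 1/5

Step 1 — x − y = 35 − 25 = 10. Step 2 — v_5(10) = 1 (factor: 10 = (5^1 · 2); the sign does not affect v_p). Step 3 — |x − y|_5 = 5^{-1} = 1/5.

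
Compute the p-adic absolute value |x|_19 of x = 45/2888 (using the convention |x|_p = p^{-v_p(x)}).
|45/2888|_19 = 361

Step 1 — compute v_19(x) by factoring powers of 19 out of the numerator and denominator: v_19(45/2888) = -2. Step 2 — apply |x|_p = p^{-v_p(x)} = 19^{2} = 361.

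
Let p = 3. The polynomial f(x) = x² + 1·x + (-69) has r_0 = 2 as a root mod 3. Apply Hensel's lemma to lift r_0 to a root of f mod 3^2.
r_1 = 2 (mod 9)

Hensel: r_{i+1} = r_i − f(r_i)·(f′(r_i))^{-1} mod 3^{i+2}, f′(x) = 2x + 1. Iterate:
  r_0 = 2 (mod 3)
  r_1 = 2 (mod 9)
Final: r = 2 satisfies f(r) ≡ 0 mod 3^2.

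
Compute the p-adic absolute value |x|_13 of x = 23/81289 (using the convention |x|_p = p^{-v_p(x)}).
|23/81289|_13 = 2197

Step 1 — compute v_13(x) by factoring powers of 13 out of the numerator and denominator: v_13(23/81289) = -3. Step 2 — apply |x|_p = p^{-v_p(x)} = 13^{3} = 2197.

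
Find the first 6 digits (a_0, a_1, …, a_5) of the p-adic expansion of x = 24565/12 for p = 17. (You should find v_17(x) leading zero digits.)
(a_0, …, a_5) = (0, 0, 0, 16, 9, 15)

v_17(24565/12) = 3, so a_0 = ... = a_2 = 0. Factor out: x = 17^3 · u with u = 5/12 a unit in ℤ_17. Expand u iteratively via a_{v+i} = u_i mod 17, u_{i+1} = (u_i − a_{v+i})/17:
  u_0 = 5/12;  a_3 = 16;  u_1 = (u_0 − 16)/17 = -11/12
  u_1 = -11/12;  a_4 = 9;  u_2 = (u_1 − 9)/17 = -7/12
  u_2 = -7/12;  a_5 = 15;  u_3 = (u_2 − 15)/17 = -11/12
Digits: (0, 0, 0, 16, 9, 15).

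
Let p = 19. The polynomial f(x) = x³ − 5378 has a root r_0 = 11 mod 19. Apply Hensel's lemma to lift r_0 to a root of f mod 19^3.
r_2 = 2215 (mod 6859)

Hensel: r_{i+1} = r_i − f(r_i)/f′(r_i) mod 19^{i+2}, where f′(x) = 3x². Iterate:
  r_0 = 11 (mod 19)
  r_1 = 49 (mod 361)
  r_2 = 2215 (mod 6859)
Final: r = 2215 with f(r) ≡ 0 mod 19^3.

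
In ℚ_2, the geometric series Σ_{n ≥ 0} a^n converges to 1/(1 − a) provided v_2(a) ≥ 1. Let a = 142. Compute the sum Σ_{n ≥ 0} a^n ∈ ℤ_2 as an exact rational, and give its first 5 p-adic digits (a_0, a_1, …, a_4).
Σ a^n = 1/(1 − a) = -1/141;  first 5 digits = (1, 1, 0, 1, 1)

v_2(a) = 1 ≥ 1, so the series converges in ℤ_2 to 1/(1 − a) = 1/(1 − 142) = -1/141. Expand this rational in ℤ_2: compute digits iteratively via d_i = x_i mod 2, x_{i+1} = (x_i − d_i)/2. The first 5 digits are (1, 1, 0, 1, 1).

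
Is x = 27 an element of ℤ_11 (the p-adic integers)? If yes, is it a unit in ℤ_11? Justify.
x ∈ ℤ_11^× (unit); v_11(x) = 0

ℤ_11 = {x ∈ ℚ_11 : v_11(x) ≥ 0} and ℤ_11^× = {x ∈ ℤ_11 : v_11(x) = 0}. Here v_11(27) = v_11(num) − v_11(den) = 0; compare against these criteria.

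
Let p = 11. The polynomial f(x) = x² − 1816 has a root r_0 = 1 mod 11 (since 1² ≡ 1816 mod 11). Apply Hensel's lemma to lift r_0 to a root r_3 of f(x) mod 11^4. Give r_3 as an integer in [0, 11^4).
r_3 = 8229 (mod 14641)

Hensel's recurrence: r_{i+1} = r_i − f(r_i)·(f′(r_i))^{-1} mod 11^{i+2}, with f′(x) = 2x. Iterate:
  r_0 = 1 (mod 11)
  r_1 = 1 (mod 121)
  r_2 = 243 (mod 1331)
  r_3 = 8229 (mod 14641)
Final: r_3 = 8229, and one checks f(r_3) ≡ 0 mod 11^4.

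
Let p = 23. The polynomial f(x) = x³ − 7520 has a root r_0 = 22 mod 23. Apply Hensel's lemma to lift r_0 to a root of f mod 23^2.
r_1 = 390 (mod 529)

Hensel: r_{i+1} = r_i − f(r_i)/f′(r_i) mod 23^{i+2}, where f′(x) = 3x². Iterate:
  r_0 = 22 (mod 23)
  r_1 = 390 (mod 529)
Final: r = 390 with f(r) ≡ 0 mod 23^2.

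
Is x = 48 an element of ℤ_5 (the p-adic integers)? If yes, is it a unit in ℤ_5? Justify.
x ∈ ℤ_5^× (unit); v_5(x) = 0

ℤ_5 = {x ∈ ℚ_5 : v_5(x) ≥ 0} and ℤ_5^× = {x ∈ ℤ_5 : v_5(x) = 0}. Here v_5(48) = v_5(num) − v_5(den) = 0; compare against these criteria.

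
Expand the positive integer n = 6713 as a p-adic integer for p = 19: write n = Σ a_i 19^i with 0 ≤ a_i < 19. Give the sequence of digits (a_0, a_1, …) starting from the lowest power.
(a_0, a_1, …) = (6, 11, 18)

Repeated division by 19 gives the digits low-to-high: 6713 = 6 + 11·19^1 + 18·19^2. Digit sequence: (6, 11, 18).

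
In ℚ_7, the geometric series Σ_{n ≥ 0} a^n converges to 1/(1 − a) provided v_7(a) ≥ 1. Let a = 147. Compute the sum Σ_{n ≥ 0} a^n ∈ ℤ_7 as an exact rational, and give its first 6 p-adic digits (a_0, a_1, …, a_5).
Σ a^n = 1/(1 − a) = -1/146;  first 6 digits = (1, 0, 3, 0, 2, 1)

v_7(a) = 2 ≥ 1, so the series converges in ℤ_7 to 1/(1 − a) = 1/(1 − 147) = -1/146. Expand this rational in ℤ_7: compute digits iteratively via d_i = x_i mod 7, x_{i+1} = (x_i − d_i)/7. The first 6 digits are (1, 0, 3, 0, 2, 1).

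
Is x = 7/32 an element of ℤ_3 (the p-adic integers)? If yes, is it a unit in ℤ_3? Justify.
x ∈ ℤ_3^× (unit); v_3(x) = 0

ℤ_3 = {x ∈ ℚ_3 : v_3(x) ≥ 0} and ℤ_3^× = {x ∈ ℤ_3 : v_3(x) = 0}. Here v_3(7/32) = v_3(num) − v_3(den) = 0; compare against these criteria.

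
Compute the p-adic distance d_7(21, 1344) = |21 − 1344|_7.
d_7(21, 1344) = 1/49

Step 1 — x − y = 21 − 1344 = -1323. Step 2 — v_7(-1323) = 2 (factor: -1323 = −(7^2 · 27); the sign does not affect v_p). Step 3 — |x − y|_7 = 7^{-2} = 1/49.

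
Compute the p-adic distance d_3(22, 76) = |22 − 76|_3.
d_3(22, 76) = 1/27

Step 1 — x − y = 22 − 76 = -54. Step 2 — v_3(-54) = 3 (factor: -54 = −(3^3 · 2); the sign does not affect v_p). Step 3 — |x − y|_3 = 3^{-3} = 1/27.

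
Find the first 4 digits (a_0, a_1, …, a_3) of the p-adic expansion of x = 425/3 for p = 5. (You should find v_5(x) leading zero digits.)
(a_0, …, a_3) = (0, 0, 4, 2)

v_5(425/3) = 2, so a_0 = ... = a_1 = 0. Factor out: x = 5^2 · u with u = 17/3 a unit in ℤ_5. Expand u iteratively via a_{v+i} = u_i mod 5, u_{i+1} = (u_i − a_{v+i})/5:
  u_0 = 17/3;  a_2 = 4;  u_1 = (u_0 − 4)/5 = 1/3
  u_1 = 1/3;  a_3 = 2;  u_2 = (u_1 − 2)/5 = -1/3
Digits: (0, 0, 4, 2).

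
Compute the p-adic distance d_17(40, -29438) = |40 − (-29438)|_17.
d_17(40, -29438) = 1/4913

Step 1 — x − y = 40 − (-29438) = 29478. Step 2 — v_17(29478) = 3 (factor: 29478 = (17^3 · 6); the sign does not affect v_p). Step 3 — |x − y|_17 = 17^{-3} = 1/4913.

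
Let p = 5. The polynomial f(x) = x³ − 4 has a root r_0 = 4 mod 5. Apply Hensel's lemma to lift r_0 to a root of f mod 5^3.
r_2 = 59 (mod 125)

Hensel: r_{i+1} = r_i − f(r_i)/f′(r_i) mod 5^{i+2}, where f′(x) = 3x². Iterate:
  r_0 = 4 (mod 5)
  r_1 = 9 (mod 25)
  r_2 = 59 (mod 125)
Final: r = 59 with f(r) ≡ 0 mod 5^3.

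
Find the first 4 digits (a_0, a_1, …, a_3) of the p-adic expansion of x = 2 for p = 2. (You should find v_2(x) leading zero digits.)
(a_0, …, a_3) = (0, 1, 0, 0)

v_2(2) = 1, so a_0 = ... = a_0 = 0. Factor out: x = 2^1 · u with u = 1 a unit in ℤ_2. Expand u iteratively via a_{v+i} = u_i mod 2, u_{i+1} = (u_i − a_{v+i})/2:
  u_0 = 1;  a_1 = 1;  u_1 = (u_0 − 1)/2 = 0
  u_1 = 0;  a_2 = 0;  u_2 = (u_1 − 0)/2 = 0
  u_2 = 0;  a_3 = 0;  u_3 = (u_2 − 0)/2 = 0
Digits: (0, 1, 0, 0).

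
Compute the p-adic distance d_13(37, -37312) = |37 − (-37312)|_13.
d_13(37, -37312) = 1/2197

Step 1 — x − y = 37 − (-37312) = 37349. Step 2 — v_13(37349) = 3 (factor: 37349 = (13^3 · 17); the sign does not affect v_p). Step 3 — |x − y|_13 = 13^{-3} = 1/2197.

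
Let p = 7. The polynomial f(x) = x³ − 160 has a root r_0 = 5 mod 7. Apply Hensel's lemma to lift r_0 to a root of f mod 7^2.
r_1 = 12 (mod 49)

Hensel: r_{i+1} = r_i − f(r_i)/f′(r_i) mod 7^{i+2}, where f′(x) = 3x². Iterate:
  r_0 = 5 (mod 7)
  r_1 = 12 (mod 49)
Final: r = 12 with f(r) ≡ 0 mod 7^2.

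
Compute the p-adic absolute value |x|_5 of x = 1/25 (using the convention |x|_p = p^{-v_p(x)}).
|1/25|_5 = 25

Step 1 — compute v_5(x) by factoring powers of 5 out of the numerator and denominator: v_5(1/25) = -2. Step 2 — apply |x|_p = p^{-v_p(x)} = 5^{2} = 25.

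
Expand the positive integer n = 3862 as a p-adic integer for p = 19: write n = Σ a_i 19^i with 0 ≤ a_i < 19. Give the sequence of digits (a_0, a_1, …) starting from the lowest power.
(a_0, a_1, …) = (5, 13, 10)

Repeated division by 19 gives the digits low-to-high: 3862 = 5 + 13·19^1 + 10·19^2. Digit sequence: (5, 13, 10).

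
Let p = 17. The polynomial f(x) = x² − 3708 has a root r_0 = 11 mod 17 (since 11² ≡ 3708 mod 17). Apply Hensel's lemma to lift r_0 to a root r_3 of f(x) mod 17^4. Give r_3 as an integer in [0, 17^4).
r_3 = 27143 (mod 83521)

Hensel's recurrence: r_{i+1} = r_i − f(r_i)·(f′(r_i))^{-1} mod 17^{i+2}, with f′(x) = 2x. Iterate:
  r_0 = 11 (mod 17)
  r_1 = 266 (mod 289)
  r_2 = 2578 (mod 4913)
  r_3 = 27143 (mod 83521)
Final: r_3 = 27143, and one checks f(r_3) ≡ 0 mod 17^4.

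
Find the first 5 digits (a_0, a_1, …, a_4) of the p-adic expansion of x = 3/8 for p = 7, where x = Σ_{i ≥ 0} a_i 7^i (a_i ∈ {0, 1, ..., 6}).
(a_0, …, a_4) = (3, 4, 2, 4, 2)

v_7(3/8) = 0 (numerator and denominator both coprime to 7), so x ∈ ℤ_7^×. Compute digits iteratively via a_i = x_i mod 7, x_{i+1} = (x_i − a_i)/7, with x_0 = x:
  x_0 = 3/8;  a_0 = 3;  x_1 = (x_0 − 3)/7 = -3/8
  x_1 = -3/8;  a_1 = 4;  x_2 = (x_1 − 4)/7 = -5/8
  x_2 = -5/8;  a_2 = 2;  x_3 = (x_2 − 2)/7 = -3/8
  x_3 = -3/8;  a_3 = 4;  x_4 = (x_3 − 4)/7 = -5/8
  x_4 = -5/8;  a_4 = 2;  x_5 = (x_4 − 2)/7 = -3/8
Digits: (3, 4, 2, 4, 2).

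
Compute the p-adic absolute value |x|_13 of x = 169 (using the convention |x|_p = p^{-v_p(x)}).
|169|_13 = 1/169

Step 1 — compute v_13(x) by factoring powers of 13 out of the numerator and denominator: v_13(169) = 2. Step 2 — apply |x|_p = p^{-v_p(x)} = 13^{-2} = 1/169.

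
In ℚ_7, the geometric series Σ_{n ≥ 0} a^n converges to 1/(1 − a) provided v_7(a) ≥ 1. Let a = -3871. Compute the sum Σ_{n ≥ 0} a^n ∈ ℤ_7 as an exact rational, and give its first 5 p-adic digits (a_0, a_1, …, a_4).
Σ a^n = 1/(1 − a) = 1/3872;  first 5 digits = (1, 0, 5, 2, 2)

v_7(a) = 2 ≥ 1, so the series converges in ℤ_7 to 1/(1 − a) = 1/(1 − (-3871)) = 1/3872. Expand this rational in ℤ_7: compute digits iteratively via d_i = x_i mod 7, x_{i+1} = (x_i − d_i)/7. The first 5 digits are (1, 0, 5, 2, 2).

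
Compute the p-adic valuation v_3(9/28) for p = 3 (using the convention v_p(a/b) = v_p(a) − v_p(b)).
v_3(9/28) = 2

Factor powers of 3 from the numerator and denominator of the reduced fraction: 9 = 3^2 · 1 and 28 = 3^0 · 28. Apply v_p(a/b) = v_p(a) − v_p(b): v_3(9/28) = 2 − 0 = 2.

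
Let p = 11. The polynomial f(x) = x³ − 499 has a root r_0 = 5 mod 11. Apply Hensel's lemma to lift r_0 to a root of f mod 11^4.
r_3 = 665 (mod 14641)

Hensel: r_{i+1} = r_i − f(r_i)/f′(r_i) mod 11^{i+2}, where f′(x) = 3x². Iterate:
  r_0 = 5 (mod 11)
  r_1 = 60 (mod 121)
  r_2 = 665 (mod 1331)
  r_3 = 665 (mod 14641)
Final: r = 665 with f(r) ≡ 0 mod 11^4.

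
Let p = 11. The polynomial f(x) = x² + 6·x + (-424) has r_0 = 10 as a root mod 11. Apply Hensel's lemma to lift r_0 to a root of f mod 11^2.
r_1 = 76 (mod 121)

Hensel: r_{i+1} = r_i − f(r_i)·(f′(r_i))^{-1} mod 11^{i+2}, f′(x) = 2x + 6. Iterate:
  r_0 = 10 (mod 11)
  r_1 = 76 (mod 121)
Final: r = 76 satisfies f(r) ≡ 0 mod 11^2.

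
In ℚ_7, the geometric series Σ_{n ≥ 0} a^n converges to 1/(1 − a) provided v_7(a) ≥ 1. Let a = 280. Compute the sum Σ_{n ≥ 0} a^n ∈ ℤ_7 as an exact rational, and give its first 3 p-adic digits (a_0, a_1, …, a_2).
Σ a^n = 1/(1 − a) = -1/279;  first 3 digits = (1, 5, 2)

v_7(a) = 1 ≥ 1, so the series converges in ℤ_7 to 1/(1 − a) = 1/(1 − 280) = -1/279. Expand this rational in ℤ_7: compute digits iteratively via d_i = x_i mod 7, x_{i+1} = (x_i − d_i)/7. The first 3 digits are (1, 5, 2).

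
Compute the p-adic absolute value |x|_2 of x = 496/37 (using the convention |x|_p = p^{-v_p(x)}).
|496/37|_2 = 1/16

Step 1 — compute v_2(x) by factoring powers of 2 out of the numerator and denominator: v_2(496/37) = 4. Step 2 — apply |x|_p = p^{-v_p(x)} = 2^{-4} = 1/16.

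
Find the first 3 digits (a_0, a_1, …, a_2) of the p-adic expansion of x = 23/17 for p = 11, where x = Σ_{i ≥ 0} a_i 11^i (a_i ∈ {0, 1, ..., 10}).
(a_0, …, a_2) = (2, 9, 5)

v_11(23/17) = 0 (numerator and denominator both coprime to 11), so x ∈ ℤ_11^×. Compute digits iteratively via a_i = x_i mod 11, x_{i+1} = (x_i − a_i)/11, with x_0 = x:
  x_0 = 23/17;  a_0 = 2;  x_1 = (x_0 − 2)/11 = -1/17
  x_1 = -1/17;  a_1 = 9;  x_2 = (x_1 − 9)/11 = -14/17
  x_2 = -14/17;  a_2 = 5;  x_3 = (x_2 − 5)/11 = -9/17
Digits: (2, 9, 5).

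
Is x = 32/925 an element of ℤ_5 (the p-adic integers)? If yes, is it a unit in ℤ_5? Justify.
x ∉ ℤ_5 (v_5(x) = -2 < 0)

ℤ_5 = {x ∈ ℚ_5 : v_5(x) ≥ 0} and ℤ_5^× = {x ∈ ℤ_5 : v_5(x) = 0}. Here v_5(32/925) = v_5(num) − v_5(den) = -2; compare against these criteria.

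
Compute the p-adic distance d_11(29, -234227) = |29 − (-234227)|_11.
d_11(29, -234227) = 1/14641

Step 1 — x − y = 29 − (-234227) = 234256. Step 2 — v_11(234256) = 4 (factor: 234256 = (11^4 · 16); the sign does not affect v_p). Step 3 — |x − y|_11 = 11^{-4} = 1/14641.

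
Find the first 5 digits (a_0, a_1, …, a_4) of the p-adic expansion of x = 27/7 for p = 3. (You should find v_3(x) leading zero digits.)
(a_0, …, a_4) = (0, 0, 0, 1, 1)

v_3(27/7) = 3, so a_0 = ... = a_2 = 0. Factor out: x = 3^3 · u with u = 1/7 a unit in ℤ_3. Expand u iteratively via a_{v+i} = u_i mod 3, u_{i+1} = (u_i − a_{v+i})/3:
  u_0 = 1/7;  a_3 = 1;  u_1 = (u_0 − 1)/3 = -2/7
  u_1 = -2/7;  a_4 = 1;  u_2 = (u_1 − 1)/3 = -3/7
Digits: (0, 0, 0, 1, 1).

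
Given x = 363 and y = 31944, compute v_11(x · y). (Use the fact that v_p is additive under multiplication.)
v_11(11595672) = 5

v_p(x) = 2 (factor: 363 = 11^2 · 3); v_p(y) = 3 (factor: 31944 = 11^3 · 24). Additivity: v_p(xy) = v_p(x) + v_p(y) = 2 + 3 = 5. (Direct check: xy = 11595672 = 11^5 · (72).)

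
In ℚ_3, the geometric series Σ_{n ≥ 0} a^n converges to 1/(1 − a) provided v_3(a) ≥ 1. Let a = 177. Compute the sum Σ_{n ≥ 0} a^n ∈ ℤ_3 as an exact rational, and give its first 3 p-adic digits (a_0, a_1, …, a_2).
Σ a^n = 1/(1 − a) = -1/176;  first 3 digits = (1, 2, 2)

v_3(a) = 1 ≥ 1, so the series converges in ℤ_3 to 1/(1 − a) = 1/(1 − 177) = -1/176. Expand this rational in ℤ_3: compute digits iteratively via d_i = x_i mod 3, x_{i+1} = (x_i − d_i)/3. The first 3 digits are (1, 2, 2).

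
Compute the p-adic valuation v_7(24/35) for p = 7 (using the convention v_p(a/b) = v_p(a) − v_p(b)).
v_7(24/35) = -1

Factor powers of 7 from the numerator and denominator of the reduced fraction: 24 = 7^0 · 24 and 35 = 7^1 · 5. Apply v_p(a/b) = v_p(a) − v_p(b): v_7(24/35) = 0 − 1 = -1.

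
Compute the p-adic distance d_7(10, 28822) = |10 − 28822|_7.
d_7(10, 28822) = 1/2401

Step 1 — x − y = 10 − 28822 = -28812. Step 2 — v_7(-28812) = 4 (factor: -28812 = −(7^4 · 12); the sign does not affect v_p). Step 3 — |x − y|_7 = 7^{-4} = 1/2401.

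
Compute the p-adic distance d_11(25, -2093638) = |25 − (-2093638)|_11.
d_11(25, -2093638) = 1/161051

Step 1 — x − y = 25 − (-2093638) = 2093663. Step 2 — v_11(2093663) = 5 (factor: 2093663 = (11^5 · 13); the sign does not affect v_p). Step 3 — |x − y|_11 = 11^{-5} = 1/161051.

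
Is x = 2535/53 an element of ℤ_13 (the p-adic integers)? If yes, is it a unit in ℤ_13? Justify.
x ∈ ℤ_13 but not a unit; v_13(x) = 2 > 0

ℤ_13 = {x ∈ ℚ_13 : v_13(x) ≥ 0} and ℤ_13^× = {x ∈ ℤ_13 : v_13(x) = 0}. Here v_13(2535/53) = v_13(num) − v_13(den) = 2; compare against these criteria.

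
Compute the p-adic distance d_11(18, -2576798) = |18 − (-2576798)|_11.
d_11(18, -2576798) = 1/161051

Step 1 — x − y = 18 − (-2576798) = 2576816. Step 2 — v_11(2576816) = 5 (factor: 2576816 = (11^5 · 16); the sign does not affect v_p). Step 3 — |x − y|_11 = 11^{-5} = 1/161051.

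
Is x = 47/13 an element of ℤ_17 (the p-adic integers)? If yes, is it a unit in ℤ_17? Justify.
x ∈ ℤ_17^× (unit); v_17(x) = 0

ℤ_17 = {x ∈ ℚ_17 : v_17(x) ≥ 0} and ℤ_17^× = {x ∈ ℤ_17 : v_17(x) = 0}. Here v_17(47/13) = v_17(num) − v_17(den) = 0; compare against these criteria.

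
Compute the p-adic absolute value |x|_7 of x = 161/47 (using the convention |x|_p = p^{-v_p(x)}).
|161/47|_7 = 1/7

Step 1 — compute v_7(x) by factoring powers of 7 out of the numerator and denominator: v_7(161/47) = 1. Step 2 — apply |x|_p = p^{-v_p(x)} = 7^{-1} = 1/7.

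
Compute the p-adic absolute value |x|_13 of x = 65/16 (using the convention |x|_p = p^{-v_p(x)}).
|65/16|_13 = 1/13

Step 1 — compute v_13(x) by factoring powers of 13 out of the numerator and denominator: v_13(65/16) = 1. Step 2 — apply |x|_p = p^{-v_p(x)} = 13^{-1} = 1/13.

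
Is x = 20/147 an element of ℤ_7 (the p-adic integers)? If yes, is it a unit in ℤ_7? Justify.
x ∉ ℤ_7 (v_7(x) = -2 < 0)

ℤ_7 = {x ∈ ℚ_7 : v_7(x) ≥ 0} and ℤ_7^× = {x ∈ ℤ_7 : v_7(x) = 0}. Here v_7(20/147) = v_7(num) − v_7(den) = -2; compare against these criteria.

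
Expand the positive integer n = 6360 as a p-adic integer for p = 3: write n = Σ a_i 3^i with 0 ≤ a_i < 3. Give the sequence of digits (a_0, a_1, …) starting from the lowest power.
(a_0, a_1, …) = (0, 2, 1, 1, 0, 2, 2, 2)

Repeated division by 3 gives the digits low-to-high: 6360 = 2·3^1 + 1·3^2 + 1·3^3 + 2·3^5 + 2·3^6 + 2·3^7. Digit sequence: (0, 2, 1, 1, 0, 2, 2, 2).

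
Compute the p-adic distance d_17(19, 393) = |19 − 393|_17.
d_17(19, 393) = 1/17

Step 1 — x − y = 19 − 393 = -374. Step 2 — v_17(-374) = 1 (factor: -374 = −(17^1 · 22); the sign does not affect v_p). Step 3 — |x − y|_17 = 17^{-1} = 1/17.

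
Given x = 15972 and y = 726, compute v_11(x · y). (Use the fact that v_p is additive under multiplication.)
v_11(11595672) = 5

v_p(x) = 3 (factor: 15972 = 11^3 · 12); v_p(y) = 2 (factor: 726 = 11^2 · 6). Additivity: v_p(xy) = v_p(x) + v_p(y) = 3 + 2 = 5. (Direct check: xy = 11595672 = 11^5 · (72).)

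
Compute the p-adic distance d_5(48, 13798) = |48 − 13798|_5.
d_5(48, 13798) = 1/625

Step 1 — x − y = 48 − 13798 = -13750. Step 2 — v_5(-13750) = 4 (factor: -13750 = −(5^4 · 22); the sign does not affect v_p). Step 3 — |x − y|_5 = 5^{-4} = 1/625.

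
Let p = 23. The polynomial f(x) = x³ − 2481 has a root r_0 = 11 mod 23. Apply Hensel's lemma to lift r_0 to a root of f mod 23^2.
r_1 = 310 (mod 529)

Hensel: r_{i+1} = r_i − f(r_i)/f′(r_i) mod 23^{i+2}, where f′(x) = 3x². Iterate:
  r_0 = 11 (mod 23)
  r_1 = 310 (mod 529)
Final: r = 310 with f(r) ≡ 0 mod 23^2.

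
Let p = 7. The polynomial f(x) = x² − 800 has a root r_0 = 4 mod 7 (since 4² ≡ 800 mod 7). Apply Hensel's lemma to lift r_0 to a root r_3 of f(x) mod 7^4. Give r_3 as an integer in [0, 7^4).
r_3 = 102 (mod 2401)

Hensel's recurrence: r_{i+1} = r_i − f(r_i)·(f′(r_i))^{-1} mod 7^{i+2}, with f′(x) = 2x. Iterate:
  r_0 = 4 (mod 7)
  r_1 = 4 (mod 49)
  r_2 = 102 (mod 343)
  r_3 = 102 (mod 2401)
Final: r_3 = 102, and one checks f(r_3) ≡ 0 mod 7^4.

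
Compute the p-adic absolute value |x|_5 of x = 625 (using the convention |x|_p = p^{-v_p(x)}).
|625|_5 = 1/625

Step 1 — compute v_5(x) by factoring powers of 5 out of the numerator and denominator: v_5(625) = 4. Step 2 — apply |x|_p = p^{-v_p(x)} = 5^{-4} = 1/625.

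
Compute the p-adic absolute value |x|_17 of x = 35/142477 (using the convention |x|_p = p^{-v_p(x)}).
|35/142477|_17 = 4913

Step 1 — compute v_17(x) by factoring powers of 17 out of the numerator and denominator: v_17(35/142477) = -3. Step 2 — apply |x|_p = p^{-v_p(x)} = 17^{3} = 4913.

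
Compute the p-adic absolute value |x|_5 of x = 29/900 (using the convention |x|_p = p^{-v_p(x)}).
|29/900|_5 = 25

Step 1 — compute v_5(x) by factoring powers of 5 out of the numerator and denominator: v_5(29/900) = -2. Step 2 — apply |x|_p = p^{-v_p(x)} = 5^{2} = 25.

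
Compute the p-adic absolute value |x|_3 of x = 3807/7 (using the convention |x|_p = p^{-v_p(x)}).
|3807/7|_3 = 1/81

Step 1 — compute v_3(x) by factoring powers of 3 out of the numerator and denominator: v_3(3807/7) = 4. Step 2 — apply |x|_p = p^{-v_p(x)} = 3^{-4} = 1/81.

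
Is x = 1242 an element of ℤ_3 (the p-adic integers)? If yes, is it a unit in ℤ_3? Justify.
x ∈ ℤ_3 but not a unit; v_3(x) = 3 > 0

ℤ_3 = {x ∈ ℚ_3 : v_3(x) ≥ 0} and ℤ_3^× = {x ∈ ℤ_3 : v_3(x) = 0}. Here v_3(1242) = v_3(num) − v_3(den) = 3; compare against these criteria.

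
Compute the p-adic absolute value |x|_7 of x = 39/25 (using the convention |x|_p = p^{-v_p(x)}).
|39/25|_7 = 1

Step 1 — compute v_7(x) by factoring powers of 7 out of the numerator and denominator: v_7(39/25) = 0. Step 2 — apply |x|_p = p^{-v_p(x)} = 7^{0} = 1.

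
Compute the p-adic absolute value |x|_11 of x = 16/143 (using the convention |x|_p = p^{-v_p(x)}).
|16/143|_11 = 11

Step 1 — compute v_11(x) by factoring powers of 11 out of the numerator and denominator: v_11(16/143) = -1. Step 2 — apply |x|_p = p^{-v_p(x)} = 11^{1} = 11.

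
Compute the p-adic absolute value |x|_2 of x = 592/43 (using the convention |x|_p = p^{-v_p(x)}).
|592/43|_2 = 1/16

Step 1 — compute v_2(x) by factoring powers of 2 out of the numerator and denominator: v_2(592/43) = 4. Step 2 — apply |x|_p = p^{-v_p(x)} = 2^{-4} = 1/16.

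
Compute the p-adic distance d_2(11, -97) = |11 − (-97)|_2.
d_2(11, -97) = 1/4

Step 1 — x − y = 11 − (-97) = 108. Step 2 — v_2(108) = 2 (factor: 108 = (2^2 · 27); the sign does not affect v_p). Step 3 — |x − y|_2 = 2^{-2} = 1/4.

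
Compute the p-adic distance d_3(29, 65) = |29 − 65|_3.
d_3(29, 65) = 1/9

Step 1 — x − y = 29 − 65 = -36. Step 2 — v_3(-36) = 2 (factor: -36 = −(3^2 · 4); the sign does not affect v_p). Step 3 — |x − y|_3 = 3^{-2} = 1/9.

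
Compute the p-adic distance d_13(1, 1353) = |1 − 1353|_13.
d_13(1, 1353) = 1/169

Step 1 — x − y = 1 − 1353 = -1352. Step 2 — v_13(-1352) = 2 (factor: -1352 = −(13^2 · 8); the sign does not affect v_p). Step 3 — |x − y|_13 = 13^{-2} = 1/169.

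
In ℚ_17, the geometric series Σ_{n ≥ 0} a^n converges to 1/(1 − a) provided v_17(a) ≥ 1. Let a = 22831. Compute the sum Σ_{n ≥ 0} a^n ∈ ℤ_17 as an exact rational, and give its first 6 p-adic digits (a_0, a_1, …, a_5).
Σ a^n = 1/(1 − a) = -1/22830;  first 6 digits = (1, 0, 11, 4, 2, 10)

v_17(a) = 2 ≥ 1, so the series converges in ℤ_17 to 1/(1 − a) = 1/(1 − 22831) = -1/22830. Expand this rational in ℤ_17: compute digits iteratively via d_i = x_i mod 17, x_{i+1} = (x_i − d_i)/17. The first 6 digits are (1, 0, 11, 4, 2, 10).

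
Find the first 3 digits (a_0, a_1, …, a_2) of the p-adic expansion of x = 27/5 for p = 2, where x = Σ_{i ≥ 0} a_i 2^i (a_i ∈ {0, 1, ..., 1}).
(a_0, …, a_2) = (1, 1, 1)

v_2(27/5) = 0 (numerator and denominator both coprime to 2), so x ∈ ℤ_2^×. Compute digits iteratively via a_i = x_i mod 2, x_{i+1} = (x_i − a_i)/2, with x_0 = x:
  x_0 = 27/5;  a_0 = 1;  x_1 = (x_0 − 1)/2 = 11/5
  x_1 = 11/5;  a_1 = 1;  x_2 = (x_1 − 1)/2 = 3/5
  x_2 = 3/5;  a_2 = 1;  x_3 = (x_2 − 1)/2 = -1/5
Digits: (1, 1, 1).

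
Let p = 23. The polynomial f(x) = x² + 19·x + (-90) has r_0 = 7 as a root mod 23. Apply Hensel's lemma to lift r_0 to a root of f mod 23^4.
r_3 = 18407 (mod 279841)

Hensel: r_{i+1} = r_i − f(r_i)·(f′(r_i))^{-1} mod 23^{i+2}, f′(x) = 2x + 19. Iterate:
  r_0 = 7 (mod 23)
  r_1 = 421 (mod 529)
  r_2 = 6240 (mod 12167)
  r_3 = 18407 (mod 279841)
Final: r = 18407 satisfies f(r) ≡ 0 mod 23^4.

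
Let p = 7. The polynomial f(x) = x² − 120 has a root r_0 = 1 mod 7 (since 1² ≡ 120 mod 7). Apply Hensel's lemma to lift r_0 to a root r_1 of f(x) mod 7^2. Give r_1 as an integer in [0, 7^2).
r_1 = 36 (mod 49)

Hensel's recurrence: r_{i+1} = r_i − f(r_i)·(f′(r_i))^{-1} mod 7^{i+2}, with f′(x) = 2x. Iterate:
  r_0 = 1 (mod 7)
  r_1 = 36 (mod 49)
Final: r_1 = 36, and one checks f(r_1) ≡ 0 mod 7^2.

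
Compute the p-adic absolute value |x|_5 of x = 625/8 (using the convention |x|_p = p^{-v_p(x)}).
|625/8|_5 = 1/625

Step 1 — compute v_5(x) by factoring powers of 5 out of the numerator and denominator: v_5(625/8) = 4. Step 2 — apply |x|_p = p^{-v_p(x)} = 5^{-4} = 1/625.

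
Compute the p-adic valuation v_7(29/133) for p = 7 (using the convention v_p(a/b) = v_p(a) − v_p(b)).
v_7(29/133) = -1

Factor powers of 7 from the numerator and denominator of the reduced fraction: 29 = 7^0 · 29 and 133 = 7^1 · 19. Apply v_p(a/b) = v_p(a) − v_p(b): v_7(29/133) = 0 − 1 = -1.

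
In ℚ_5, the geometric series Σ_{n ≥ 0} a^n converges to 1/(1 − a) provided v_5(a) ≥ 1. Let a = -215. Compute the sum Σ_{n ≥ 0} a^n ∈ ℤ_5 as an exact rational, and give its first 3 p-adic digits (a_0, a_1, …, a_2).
Σ a^n = 1/(1 − a) = 1/216;  first 3 digits = (1, 2, 0)

v_5(a) = 1 ≥ 1, so the series converges in ℤ_5 to 1/(1 − a) = 1/(1 − (-215)) = 1/216. Expand this rational in ℤ_5: compute digits iteratively via d_i = x_i mod 5, x_{i+1} = (x_i − d_i)/5. The first 3 digits are (1, 2, 0).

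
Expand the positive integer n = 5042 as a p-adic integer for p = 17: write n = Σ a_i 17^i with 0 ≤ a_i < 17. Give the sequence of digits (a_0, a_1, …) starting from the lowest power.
(a_0, a_1, …) = (10, 7, 0, 1)

Repeated division by 17 gives the digits low-to-high: 5042 = 10 + 7·17^1 + 1·17^3. Digit sequence: (10, 7, 0, 1).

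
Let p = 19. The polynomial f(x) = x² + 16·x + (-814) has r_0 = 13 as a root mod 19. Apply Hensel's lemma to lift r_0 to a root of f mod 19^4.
r_3 = 3281 (mod 130321)

Hensel: r_{i+1} = r_i − f(r_i)·(f′(r_i))^{-1} mod 19^{i+2}, f′(x) = 2x + 16. Iterate:
  r_0 = 13 (mod 19)
  r_1 = 32 (mod 361)
  r_2 = 3281 (mod 6859)
  r_3 = 3281 (mod 130321)
Final: r = 3281 satisfies f(r) ≡ 0 mod 19^4.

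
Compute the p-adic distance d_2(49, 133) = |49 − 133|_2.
d_2(49, 133) = 1/4

Step 1 — x − y = 49 − 133 = -84. Step 2 — v_2(-84) = 2 (factor: -84 = −(2^2 · 21); the sign does not affect v_p). Step 3 — |x − y|_2 = 2^{-2} = 1/4.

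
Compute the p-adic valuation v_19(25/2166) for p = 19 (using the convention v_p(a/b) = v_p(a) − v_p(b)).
v_19(25/2166) = -2

Factor powers of 19 from the numerator and denominator of the reduced fraction: 25 = 19^0 · 25 and 2166 = 19^2 · 6. Apply v_p(a/b) = v_p(a) − v_p(b): v_19(25/2166) = 0 − 2 = -2.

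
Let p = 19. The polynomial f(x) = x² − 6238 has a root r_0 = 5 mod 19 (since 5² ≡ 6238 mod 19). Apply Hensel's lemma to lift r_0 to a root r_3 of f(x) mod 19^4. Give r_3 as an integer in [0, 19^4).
r_3 = 114233 (mod 130321)

Hensel's recurrence: r_{i+1} = r_i − f(r_i)·(f′(r_i))^{-1} mod 19^{i+2}, with f′(x) = 2x. Iterate:
  r_0 = 5 (mod 19)
  r_1 = 157 (mod 361)
  r_2 = 4489 (mod 6859)
  r_3 = 114233 (mod 130321)
Final: r_3 = 114233, and one checks f(r_3) ≡ 0 mod 19^4.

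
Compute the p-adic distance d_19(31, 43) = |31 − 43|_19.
d_19(31, 43) = 1

Step 1 — x − y = 31 − 43 = -12. Step 2 — v_19(-12) = 0 (factor: -12 = −(19^0 · 12); the sign does not affect v_p). Step 3 — |x − y|_19 = 19^{0} = 1.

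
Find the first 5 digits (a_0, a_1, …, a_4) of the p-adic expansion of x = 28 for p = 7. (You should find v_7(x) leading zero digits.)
(a_0, …, a_4) = (0, 4, 0, 0, 0)

v_7(28) = 1, so a_0 = ... = a_0 = 0. Factor out: x = 7^1 · u with u = 4 a unit in ℤ_7. Expand u iteratively via a_{v+i} = u_i mod 7, u_{i+1} = (u_i − a_{v+i})/7:
  u_0 = 4;  a_1 = 4;  u_1 = (u_0 − 4)/7 = 0
  u_1 = 0;  a_2 = 0;  u_2 = (u_1 − 0)/7 = 0
  u_2 = 0;  a_3 = 0;  u_3 = (u_2 − 0)/7 = 0
  u_3 = 0;  a_4 = 0;  u_4 = (u_3 − 0)/7 = 0
Digits: (0, 4, 0, 0, 0).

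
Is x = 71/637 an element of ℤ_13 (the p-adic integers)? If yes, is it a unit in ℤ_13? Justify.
x ∉ ℤ_13 (v_13(x) = -1 < 0)

ℤ_13 = {x ∈ ℚ_13 : v_13(x) ≥ 0} and ℤ_13^× = {x ∈ ℤ_13 : v_13(x) = 0}. Here v_13(71/637) = v_13(num) − v_13(den) = -1; compare against these criteria.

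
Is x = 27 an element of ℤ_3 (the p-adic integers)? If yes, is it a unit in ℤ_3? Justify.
x ∈ ℤ_3 but not a unit; v_3(x) = 3 > 0

ℤ_3 = {x ∈ ℚ_3 : v_3(x) ≥ 0} and ℤ_3^× = {x ∈ ℤ_3 : v_3(x) = 0}. Here v_3(27) = v_3(num) − v_3(den) = 3; compare against these criteria.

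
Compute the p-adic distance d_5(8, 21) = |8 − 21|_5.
d_5(8, 21) = 1

Step 1 — x − y = 8 − 21 = -13. Step 2 — v_5(-13) = 0 (factor: -13 = −(5^0 · 13); the sign does not affect v_p). Step 3 — |x − y|_5 = 5^{0} = 1.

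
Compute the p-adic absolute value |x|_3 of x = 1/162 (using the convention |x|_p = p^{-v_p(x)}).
|1/162|_3 = 81

Step 1 — compute v_3(x) by factoring powers of 3 out of the numerator and denominator: v_3(1/162) = -4. Step 2 — apply |x|_p = p^{-v_p(x)} = 3^{4} = 81.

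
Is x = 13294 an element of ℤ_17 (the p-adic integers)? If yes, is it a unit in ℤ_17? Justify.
x ∈ ℤ_17 but not a unit; v_17(x) = 2 > 0

ℤ_17 = {x ∈ ℚ_17 : v_17(x) ≥ 0} and ℤ_17^× = {x ∈ ℤ_17 : v_17(x) = 0}. Here v_17(13294) = v_17(num) − v_17(den) = 2; compare against these criteria.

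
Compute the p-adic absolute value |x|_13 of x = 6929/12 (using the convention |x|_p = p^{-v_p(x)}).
|6929/12|_13 = 1/169

Step 1 — compute v_13(x) by factoring powers of 13 out of the numerator and denominator: v_13(6929/12) = 2. Step 2 — apply |x|_p = p^{-v_p(x)} = 13^{-2} = 1/169.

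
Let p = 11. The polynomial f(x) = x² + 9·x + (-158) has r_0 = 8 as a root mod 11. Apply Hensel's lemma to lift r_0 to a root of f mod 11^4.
r_3 = 338 (mod 14641)

Hensel: r_{i+1} = r_i − f(r_i)·(f′(r_i))^{-1} mod 11^{i+2}, f′(x) = 2x + 9. Iterate:
  r_0 = 8 (mod 11)
  r_1 = 96 (mod 121)
  r_2 = 338 (mod 1331)
  r_3 = 338 (mod 14641)
Final: r = 338 satisfies f(r) ≡ 0 mod 11^4.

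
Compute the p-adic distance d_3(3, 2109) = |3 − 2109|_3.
d_3(3, 2109) = 1/81

Step 1 — x − y = 3 − 2109 = -2106. Step 2 — v_3(-2106) = 4 (factor: -2106 = −(3^4 · 26); the sign does not affect v_p). Step 3 — |x − y|_3 = 3^{-4} = 1/81.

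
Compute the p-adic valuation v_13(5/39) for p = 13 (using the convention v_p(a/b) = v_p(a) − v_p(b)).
v_13(5/39) = -1

Factor powers of 13 from the numerator and denominator of the reduced fraction: 5 = 13^0 · 5 and 39 = 13^1 · 3. Apply v_p(a/b) = v_p(a) − v_p(b): v_13(5/39) = 0 − 1 = -1.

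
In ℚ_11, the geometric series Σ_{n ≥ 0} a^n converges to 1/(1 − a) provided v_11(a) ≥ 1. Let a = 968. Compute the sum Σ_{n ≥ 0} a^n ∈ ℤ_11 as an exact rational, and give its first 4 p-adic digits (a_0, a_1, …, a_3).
Σ a^n = 1/(1 − a) = -1/967;  first 4 digits = (1, 0, 8, 0)

v_11(a) = 2 ≥ 1, so the series converges in ℤ_11 to 1/(1 − a) = 1/(1 − 968) = -1/967. Expand this rational in ℤ_11: compute digits iteratively via d_i = x_i mod 11, x_{i+1} = (x_i − d_i)/11. The first 4 digits are (1, 0, 8, 0).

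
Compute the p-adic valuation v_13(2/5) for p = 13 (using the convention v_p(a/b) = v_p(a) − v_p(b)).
v_13(2/5) = 0

Factor powers of 13 from the numerator and denominator of the reduced fraction: 2 = 13^0 · 2 and 5 = 13^0 · 5. Apply v_p(a/b) = v_p(a) − v_p(b): v_13(2/5) = 0 − 0 = 0.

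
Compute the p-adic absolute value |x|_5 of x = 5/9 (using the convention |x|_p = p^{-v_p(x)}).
|5/9|_5 = 1/5

Step 1 — compute v_5(x) by factoring powers of 5 out of the numerator and denominator: v_5(5/9) = 1. Step 2 — apply |x|_p = p^{-v_p(x)} = 5^{-1} = 1/5.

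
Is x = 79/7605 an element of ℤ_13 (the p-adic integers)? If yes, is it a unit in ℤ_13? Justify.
x ∉ ℤ_13 (v_13(x) = -2 < 0)

ℤ_13 = {x ∈ ℚ_13 : v_13(x) ≥ 0} and ℤ_13^× = {x ∈ ℤ_13 : v_13(x) = 0}. Here v_13(79/7605) = v_13(num) − v_13(den) = -2; compare against these criteria.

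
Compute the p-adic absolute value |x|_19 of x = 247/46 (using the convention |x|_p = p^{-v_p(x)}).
|247/46|_19 = 1/19

Step 1 — compute v_19(x) by factoring powers of 19 out of the numerator and denominator: v_19(247/46) = 1. Step 2 — apply |x|_p = p^{-v_p(x)} = 19^{-1} = 1/19.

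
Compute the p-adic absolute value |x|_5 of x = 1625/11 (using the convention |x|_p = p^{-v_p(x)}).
|1625/11|_5 = 1/125

Step 1 — compute v_5(x) by factoring powers of 5 out of the numerator and denominator: v_5(1625/11) = 3. Step 2 — apply |x|_p = p^{-v_p(x)} = 5^{-3} = 1/125.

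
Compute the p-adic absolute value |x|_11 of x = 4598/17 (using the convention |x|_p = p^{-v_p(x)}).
|4598/17|_11 = 1/121

Step 1 — compute v_11(x) by factoring powers of 11 out of the numerator and denominator: v_11(4598/17) = 2. Step 2 — apply |x|_p = p^{-v_p(x)} = 11^{-2} = 1/121.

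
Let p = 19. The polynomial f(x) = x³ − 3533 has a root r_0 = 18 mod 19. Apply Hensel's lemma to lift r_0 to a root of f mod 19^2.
r_1 = 94 (mod 361)

Hensel: r_{i+1} = r_i − f(r_i)/f′(r_i) mod 19^{i+2}, where f′(x) = 3x². Iterate:
  r_0 = 18 (mod 19)
  r_1 = 94 (mod 361)
Final: r = 94 with f(r) ≡ 0 mod 19^2.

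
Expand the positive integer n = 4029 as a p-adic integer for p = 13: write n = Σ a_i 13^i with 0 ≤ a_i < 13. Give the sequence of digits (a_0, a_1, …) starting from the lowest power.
(a_0, a_1, …) = (12, 10, 10, 1)

Repeated division by 13 gives the digits low-to-high: 4029 = 12 + 10·13^1 + 10·13^2 + 1·13^3. Digit sequence: (12, 10, 10, 1).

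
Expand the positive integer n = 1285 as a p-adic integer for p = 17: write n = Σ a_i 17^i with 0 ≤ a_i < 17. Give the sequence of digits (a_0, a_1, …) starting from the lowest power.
(a_0, a_1, …) = (10, 7, 4)

Repeated division by 17 gives the digits low-to-high: 1285 = 10 + 7·17^1 + 4·17^2. Digit sequence: (10, 7, 4).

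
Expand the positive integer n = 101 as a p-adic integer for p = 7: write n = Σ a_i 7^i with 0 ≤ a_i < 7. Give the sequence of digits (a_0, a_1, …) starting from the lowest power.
(a_0, a_1, …) = (3, 0, 2)

Repeated division by 7 gives the digits low-to-high: 101 = 3 + 2·7^2. Digit sequence: (3, 0, 2).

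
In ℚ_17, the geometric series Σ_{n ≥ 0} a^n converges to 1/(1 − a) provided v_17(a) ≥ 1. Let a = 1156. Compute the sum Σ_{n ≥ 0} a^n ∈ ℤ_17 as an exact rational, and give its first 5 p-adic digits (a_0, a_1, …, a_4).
Σ a^n = 1/(1 − a) = -1/1155;  first 5 digits = (1, 0, 4, 0, 16)

v_17(a) = 2 ≥ 1, so the series converges in ℤ_17 to 1/(1 − a) = 1/(1 − 1156) = -1/1155. Expand this rational in ℤ_17: compute digits iteratively via d_i = x_i mod 17, x_{i+1} = (x_i − d_i)/17. The first 5 digits are (1, 0, 4, 0, 16).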